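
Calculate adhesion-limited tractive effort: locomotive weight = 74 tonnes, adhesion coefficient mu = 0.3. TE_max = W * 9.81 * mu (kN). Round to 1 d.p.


TE_max = W * g * mu
TE_max = 74 * 9.81 * 0.3
TE_max = 725.94 * 0.3
TE_max = 217.8 kN

217.8


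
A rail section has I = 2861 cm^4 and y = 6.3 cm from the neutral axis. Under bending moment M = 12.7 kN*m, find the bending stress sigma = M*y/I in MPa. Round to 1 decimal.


Convert units:
M = 12.7 kN*m = 12700000 N*mm
y = 6.3 cm = 63 mm
I = 2861 cm^4 = 28610000 mm^4
sigma = 12700000 * 63 / 28610000
sigma = 28.0 MPa

28.0


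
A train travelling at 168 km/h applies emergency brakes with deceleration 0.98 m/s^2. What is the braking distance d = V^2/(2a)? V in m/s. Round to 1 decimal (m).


Convert speed: V = 168 / 3.6 = 46.6667 m/s
V^2 = 2177.7778
d = 2177.7778 / (2 * 0.98)
d = 2177.7778 / 1.96
d = 1111.1 m

1111.1


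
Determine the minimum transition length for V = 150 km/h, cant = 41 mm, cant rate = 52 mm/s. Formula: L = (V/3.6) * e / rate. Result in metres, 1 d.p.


Convert speed: V = 150 / 3.6 = 41.6667 m/s
L = 41.6667 * 41 / 52
L = 1708.3333 / 52
L = 32.9 m

32.9


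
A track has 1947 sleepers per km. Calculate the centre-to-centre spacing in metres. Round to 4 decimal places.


Spacing = 1000 m / number of sleepers
Spacing = 1000 / 1947
Spacing = 0.5136 m

0.5136


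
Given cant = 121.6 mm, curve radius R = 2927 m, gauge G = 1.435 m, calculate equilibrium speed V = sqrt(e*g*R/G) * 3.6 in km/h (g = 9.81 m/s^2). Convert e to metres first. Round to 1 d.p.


Convert cant: e = 121.6 mm = 0.1216 m
V_ms = sqrt(0.1216 * 9.81 * 2927 / 1.435)
V_ms = sqrt(2433.175325) = 49.3272 m/s
V = 49.3272 * 3.6 = 177.6 km/h

177.6


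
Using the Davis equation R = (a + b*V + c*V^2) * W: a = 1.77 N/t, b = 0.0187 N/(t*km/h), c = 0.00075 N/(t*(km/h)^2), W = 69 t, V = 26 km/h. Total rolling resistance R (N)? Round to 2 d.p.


b*V = 0.0187 * 26 = 0.4862
c*V^2 = 0.00075 * 676 = 0.507
R_per_t = 1.77 + 0.4862 + 0.507 = 2.7632 N/t
R_total = 2.7632 * 69 = 190.66 N

190.66


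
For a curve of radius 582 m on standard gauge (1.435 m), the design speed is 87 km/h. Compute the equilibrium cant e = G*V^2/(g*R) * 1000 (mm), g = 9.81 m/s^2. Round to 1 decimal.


Convert speed: V = 87 / 3.6 = 24.1667 m/s
Apply formula: e = 1.435 * 24.1667^2 / (9.81 * 582)
e = 1.435 * 584.0278 / 5709.42
e = 0.146789 m = 146.8 mm

146.8


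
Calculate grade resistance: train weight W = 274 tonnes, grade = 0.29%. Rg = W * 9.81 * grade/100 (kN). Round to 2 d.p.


Rg = W * 9.81 * grade / 100
Rg = 274 * 9.81 * 0.29 / 100
Rg = 2687.94 * 0.0029
Rg = 7.80 kN

7.80


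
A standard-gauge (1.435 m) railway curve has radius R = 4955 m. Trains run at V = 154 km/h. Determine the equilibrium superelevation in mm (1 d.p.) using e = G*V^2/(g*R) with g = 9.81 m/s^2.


Convert speed: V = 154 / 3.6 = 42.7778 m/s
Apply formula: e = 1.435 * 42.7778^2 / (9.81 * 4955)
e = 1.435 * 1829.9383 / 48608.55
e = 0.054023 m = 54.0 mm

54.0


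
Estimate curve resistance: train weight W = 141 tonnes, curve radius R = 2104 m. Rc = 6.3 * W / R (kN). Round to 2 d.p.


Rc = 6.3 * W / R
Rc = 6.3 * 141 / 2104
Rc = 888.3 / 2104
Rc = 0.42 kN

0.42


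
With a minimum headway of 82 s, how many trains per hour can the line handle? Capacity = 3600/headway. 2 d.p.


Capacity = 3600 / headway
Capacity = 3600 / 82
Capacity = 43.90 trains/hour

43.90


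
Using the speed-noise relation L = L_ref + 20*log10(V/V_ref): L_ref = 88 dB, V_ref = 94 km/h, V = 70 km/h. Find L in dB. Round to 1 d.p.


V/V_ref = 70 / 94 = 0.744681
log10(0.744681) = -0.12803
20 * -0.12803 = -2.5606
L = 88 + -2.5606 = 85.4 dB

85.4


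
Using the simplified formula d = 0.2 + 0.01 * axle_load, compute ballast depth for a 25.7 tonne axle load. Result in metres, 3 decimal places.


d = 0.2 + 0.01 * 25.7
d = 0.2 + 0.257
d = 0.457 m

0.457


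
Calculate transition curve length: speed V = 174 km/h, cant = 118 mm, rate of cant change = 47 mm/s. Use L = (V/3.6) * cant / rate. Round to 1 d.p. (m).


Convert speed: V = 174 / 3.6 = 48.3333 m/s
L = 48.3333 * 118 / 47
L = 5703.3333 / 47
L = 121.3 m

121.3


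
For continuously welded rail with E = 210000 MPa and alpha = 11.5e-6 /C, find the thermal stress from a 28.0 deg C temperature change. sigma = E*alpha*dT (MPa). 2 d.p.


sigma = E * alpha * dT
sigma = 210000 * 11.5e-6 * 28.0
sigma = 2.415 * 28.0
sigma = 67.62 MPa

67.62


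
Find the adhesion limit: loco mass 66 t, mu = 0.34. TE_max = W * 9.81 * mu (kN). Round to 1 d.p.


TE_max = W * g * mu
TE_max = 66 * 9.81 * 0.34
TE_max = 647.46 * 0.34
TE_max = 220.1 kN

220.1


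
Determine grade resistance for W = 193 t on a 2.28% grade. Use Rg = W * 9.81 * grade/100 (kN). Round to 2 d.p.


Rg = W * 9.81 * grade / 100
Rg = 193 * 9.81 * 2.28 / 100
Rg = 1893.33 * 0.0228
Rg = 43.17 kN

43.17


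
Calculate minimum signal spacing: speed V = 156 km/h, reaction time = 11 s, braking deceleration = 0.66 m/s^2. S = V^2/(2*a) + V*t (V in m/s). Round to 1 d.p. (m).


V = 156 / 3.6 = 43.3333 m/s
Braking distance = 43.3333^2 / (2*0.66) = 1422.5589 m
Sighting distance = 43.3333 * 11 = 476.6667 m
S = 1422.5589 + 476.6667 = 1899.2 m

1899.2


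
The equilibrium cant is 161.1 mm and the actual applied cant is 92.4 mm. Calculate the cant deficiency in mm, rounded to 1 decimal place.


Cant deficiency = equilibrium cant - actual cant
CD = 161.1 - 92.4
CD = 68.7 mm

68.7


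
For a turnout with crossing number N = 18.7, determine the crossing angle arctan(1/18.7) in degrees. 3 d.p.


1/N = 1/18.7 = 0.053476
angle = arctan(0.053476) = 0.053425 rad
angle = 0.053425 * 180/pi = 3.061 degrees

3.061


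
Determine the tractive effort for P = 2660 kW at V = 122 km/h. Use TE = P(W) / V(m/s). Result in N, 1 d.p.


Convert: P = 2660 kW = 2660000 W
V = 122 / 3.6 = 33.8889 m/s
TE = 2660000 / 33.8889
TE = 78491.8 N

78491.8


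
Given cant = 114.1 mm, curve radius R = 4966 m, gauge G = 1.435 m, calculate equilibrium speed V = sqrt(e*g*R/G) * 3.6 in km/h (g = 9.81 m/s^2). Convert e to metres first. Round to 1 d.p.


Convert cant: e = 114.1 mm = 0.1141 m
V_ms = sqrt(0.1141 * 9.81 * 4966 / 1.435)
V_ms = sqrt(3873.552673) = 62.2379 m/s
V = 62.2379 * 3.6 = 224.1 km/h

224.1


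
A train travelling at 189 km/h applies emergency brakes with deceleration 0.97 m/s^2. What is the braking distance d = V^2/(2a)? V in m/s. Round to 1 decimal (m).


Convert speed: V = 189 / 3.6 = 52.5 m/s
V^2 = 2756.25
d = 2756.25 / (2 * 0.97)
d = 2756.25 / 1.94
d = 1420.7 m

1420.7


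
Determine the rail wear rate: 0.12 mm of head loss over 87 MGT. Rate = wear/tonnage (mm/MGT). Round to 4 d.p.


Wear rate = total wear / cumulative tonnage
Rate = 0.12 / 87
Rate = 0.0014 mm/MGT

0.0014


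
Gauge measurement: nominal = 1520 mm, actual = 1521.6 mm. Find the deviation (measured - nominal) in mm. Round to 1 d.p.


Deviation = measured - nominal
Deviation = 1521.6 - 1520
Deviation = 1.6 mm

1.6


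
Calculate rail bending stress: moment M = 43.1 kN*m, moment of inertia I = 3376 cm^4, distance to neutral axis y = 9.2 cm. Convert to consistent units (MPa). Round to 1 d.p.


Convert units:
M = 43.1 kN*m = 43100000 N*mm
y = 9.2 cm = 92 mm
I = 3376 cm^4 = 33760000 mm^4
sigma = 43100000 * 92 / 33760000
sigma = 117.5 MPa

117.5


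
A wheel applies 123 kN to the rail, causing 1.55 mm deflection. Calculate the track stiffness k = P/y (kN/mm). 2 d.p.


Track stiffness k = P / y
k = 123 / 1.55
k = 79.35 kN/mm

79.35


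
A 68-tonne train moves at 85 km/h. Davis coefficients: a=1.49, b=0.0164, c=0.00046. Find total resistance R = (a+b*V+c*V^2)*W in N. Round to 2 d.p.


b*V = 0.0164 * 85 = 1.394
c*V^2 = 0.00046 * 7225 = 3.3235
R_per_t = 1.49 + 1.394 + 3.3235 = 6.2075 N/t
R_total = 6.2075 * 68 = 422.11 N

422.11


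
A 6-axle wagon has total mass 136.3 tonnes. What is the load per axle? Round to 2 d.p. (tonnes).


Load per axle = total weight / number of axles
Load = 136.3 / 6
Load = 22.72 tonnes

22.72


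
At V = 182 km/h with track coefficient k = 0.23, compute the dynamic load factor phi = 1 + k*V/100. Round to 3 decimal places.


phi = 1 + k * V / 100
phi = 1 + 0.23 * 182 / 100
phi = 1 + 0.4186
phi = 1.419

1.419


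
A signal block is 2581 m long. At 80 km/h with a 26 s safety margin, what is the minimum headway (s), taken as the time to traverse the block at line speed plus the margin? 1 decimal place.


V = 80 / 3.6 = 22.2222 m/s
Block traversal time = 2581 / 22.2222 = 116.145 s
Headway = 116.145 + 26
Headway = 142.1 s

142.1


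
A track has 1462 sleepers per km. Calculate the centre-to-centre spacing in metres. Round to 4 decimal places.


Spacing = 1000 m / number of sleepers
Spacing = 1000 / 1462
Spacing = 0.6840 m

0.6840


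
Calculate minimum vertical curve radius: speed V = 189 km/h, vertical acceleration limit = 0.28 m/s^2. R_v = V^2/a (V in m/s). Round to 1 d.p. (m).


Convert speed: V = 189 / 3.6 = 52.5 m/s
V^2 = 2756.25 m^2/s^2
R_v = 2756.25 / 0.28
R_v = 9843.8 m

9843.8


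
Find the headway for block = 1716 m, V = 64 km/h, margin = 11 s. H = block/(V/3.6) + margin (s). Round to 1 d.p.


V = 64 / 3.6 = 17.7778 m/s
Block traversal time = 1716 / 17.7778 = 96.525 s
Headway = 96.525 + 11
Headway = 107.5 s

107.5


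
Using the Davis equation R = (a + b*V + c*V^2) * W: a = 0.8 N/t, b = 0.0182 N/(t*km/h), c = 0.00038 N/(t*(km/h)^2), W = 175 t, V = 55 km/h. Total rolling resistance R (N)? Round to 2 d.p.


b*V = 0.0182 * 55 = 1.001
c*V^2 = 0.00038 * 3025 = 1.1495
R_per_t = 0.8 + 1.001 + 1.1495 = 2.9505 N/t
R_total = 2.9505 * 175 = 516.34 N

516.34


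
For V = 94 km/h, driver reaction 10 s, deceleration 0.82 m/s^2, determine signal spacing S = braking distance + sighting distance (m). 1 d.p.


V = 94 / 3.6 = 26.1111 m/s
Braking distance = 26.1111^2 / (2*0.82) = 415.7257 m
Sighting distance = 26.1111 * 10 = 261.1111 m
S = 415.7257 + 261.1111 = 676.8 m

676.8


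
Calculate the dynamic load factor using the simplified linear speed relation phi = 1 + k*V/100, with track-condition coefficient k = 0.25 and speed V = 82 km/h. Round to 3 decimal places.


phi = 1 + k * V / 100
phi = 1 + 0.25 * 82 / 100
phi = 1 + 0.205
phi = 1.205

1.205


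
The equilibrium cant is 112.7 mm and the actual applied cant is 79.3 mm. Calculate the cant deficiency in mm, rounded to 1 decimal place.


Cant deficiency = equilibrium cant - actual cant
CD = 112.7 - 79.3
CD = 33.4 mm

33.4


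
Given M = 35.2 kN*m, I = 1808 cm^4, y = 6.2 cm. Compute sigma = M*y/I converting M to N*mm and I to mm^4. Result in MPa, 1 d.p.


Convert units:
M = 35.2 kN*m = 35200000 N*mm
y = 6.2 cm = 62 mm
I = 1808 cm^4 = 18080000 mm^4
sigma = 35200000 * 62 / 18080000
sigma = 120.7 MPa

120.7


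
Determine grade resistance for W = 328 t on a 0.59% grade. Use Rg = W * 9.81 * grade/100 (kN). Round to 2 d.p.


Rg = W * 9.81 * grade / 100
Rg = 328 * 9.81 * 0.59 / 100
Rg = 3217.68 * 0.0059
Rg = 18.98 kN

18.98


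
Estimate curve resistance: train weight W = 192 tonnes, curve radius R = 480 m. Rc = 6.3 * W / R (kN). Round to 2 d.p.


Rc = 6.3 * W / R
Rc = 6.3 * 192 / 480
Rc = 1209.6 / 480
Rc = 2.52 kN

2.52


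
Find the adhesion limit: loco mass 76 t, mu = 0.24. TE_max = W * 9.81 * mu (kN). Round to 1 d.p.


TE_max = W * g * mu
TE_max = 76 * 9.81 * 0.24
TE_max = 745.56 * 0.24
TE_max = 178.9 kN

178.9


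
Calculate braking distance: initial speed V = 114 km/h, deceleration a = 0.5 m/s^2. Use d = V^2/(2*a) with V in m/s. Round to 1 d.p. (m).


Convert speed: V = 114 / 3.6 = 31.6667 m/s
V^2 = 1002.7778
d = 1002.7778 / (2 * 0.5)
d = 1002.7778 / 1.0
d = 1002.8 m

1002.8


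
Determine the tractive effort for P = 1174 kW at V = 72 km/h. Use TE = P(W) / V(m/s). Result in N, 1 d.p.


Convert: P = 1174 kW = 1174000 W
V = 72 / 3.6 = 20.0 m/s
TE = 1174000 / 20.0
TE = 58700.0 N

58700.0


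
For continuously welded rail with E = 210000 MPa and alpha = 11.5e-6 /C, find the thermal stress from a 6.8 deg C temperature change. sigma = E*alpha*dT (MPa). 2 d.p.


sigma = E * alpha * dT
sigma = 210000 * 11.5e-6 * 6.8
sigma = 2.415 * 6.8
sigma = 16.42 MPa

16.42


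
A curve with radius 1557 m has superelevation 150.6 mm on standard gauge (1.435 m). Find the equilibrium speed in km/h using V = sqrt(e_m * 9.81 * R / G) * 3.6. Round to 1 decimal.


Convert cant: e = 150.6 mm = 0.1506 m
V_ms = sqrt(0.1506 * 9.81 * 1557 / 1.435)
V_ms = sqrt(1602.989548) = 40.0374 m/s
V = 40.0374 * 3.6 = 144.1 km/h

144.1


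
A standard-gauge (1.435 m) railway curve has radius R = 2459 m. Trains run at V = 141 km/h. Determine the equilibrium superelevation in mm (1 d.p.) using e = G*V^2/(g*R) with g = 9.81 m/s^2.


Convert speed: V = 141 / 3.6 = 39.1667 m/s
Apply formula: e = 1.435 * 39.1667^2 / (9.81 * 2459)
e = 1.435 * 1534.0278 / 24122.79
e = 0.091255 m = 91.3 mm

91.3


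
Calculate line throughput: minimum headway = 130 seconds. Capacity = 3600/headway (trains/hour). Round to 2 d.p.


Capacity = 3600 / headway
Capacity = 3600 / 130
Capacity = 27.69 trains/hour

27.69


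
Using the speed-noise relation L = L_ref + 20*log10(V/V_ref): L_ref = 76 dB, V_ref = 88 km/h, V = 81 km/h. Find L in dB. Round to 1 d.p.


V/V_ref = 81 / 88 = 0.920455
log10(0.920455) = -0.035998
20 * -0.035998 = -0.72
L = 76 + -0.72 = 75.3 dB

75.3


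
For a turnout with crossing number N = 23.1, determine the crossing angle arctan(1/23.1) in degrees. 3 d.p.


1/N = 1/23.1 = 0.04329
angle = arctan(0.04329) = 0.043263 rad
angle = 0.043263 * 180/pi = 2.479 degrees

2.479


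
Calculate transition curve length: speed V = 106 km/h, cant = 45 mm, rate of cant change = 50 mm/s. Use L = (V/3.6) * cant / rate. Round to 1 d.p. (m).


Convert speed: V = 106 / 3.6 = 29.4444 m/s
L = 29.4444 * 45 / 50
L = 1325.0 / 50
L = 26.5 m

26.5


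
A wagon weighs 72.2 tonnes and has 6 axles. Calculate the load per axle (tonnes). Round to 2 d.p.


Load per axle = total weight / number of axles
Load = 72.2 / 6
Load = 12.03 tonnes

12.03


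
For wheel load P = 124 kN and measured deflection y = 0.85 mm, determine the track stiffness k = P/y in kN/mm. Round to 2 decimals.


Track stiffness k = P / y
k = 124 / 0.85
k = 145.88 kN/mm

145.88


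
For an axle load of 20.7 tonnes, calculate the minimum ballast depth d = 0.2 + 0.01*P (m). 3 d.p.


d = 0.2 + 0.01 * 20.7
d = 0.2 + 0.207
d = 0.407 m

0.407


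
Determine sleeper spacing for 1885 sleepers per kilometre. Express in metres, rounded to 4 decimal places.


Spacing = 1000 m / number of sleepers
Spacing = 1000 / 1885
Spacing = 0.5305 m

0.5305


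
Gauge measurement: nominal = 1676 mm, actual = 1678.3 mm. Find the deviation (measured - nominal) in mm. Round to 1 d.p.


Deviation = measured - nominal
Deviation = 1678.3 - 1676
Deviation = 2.3 mm

2.3


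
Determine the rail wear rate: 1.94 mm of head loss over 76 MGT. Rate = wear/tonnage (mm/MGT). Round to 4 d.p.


Wear rate = total wear / cumulative tonnage
Rate = 1.94 / 76
Rate = 0.0255 mm/MGT

0.0255


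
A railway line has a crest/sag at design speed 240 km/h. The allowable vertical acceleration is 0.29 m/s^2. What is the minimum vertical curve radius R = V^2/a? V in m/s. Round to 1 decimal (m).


Convert speed: V = 240 / 3.6 = 66.6667 m/s
V^2 = 4444.4444 m^2/s^2
R_v = 4444.4444 / 0.29
R_v = 15325.7 m

15325.7


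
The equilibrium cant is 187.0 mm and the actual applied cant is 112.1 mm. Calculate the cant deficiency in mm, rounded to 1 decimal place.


Cant deficiency = equilibrium cant - actual cant
CD = 187.0 - 112.1
CD = 74.9 mm

74.9


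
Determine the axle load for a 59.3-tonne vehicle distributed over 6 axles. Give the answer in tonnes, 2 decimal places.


Load per axle = total weight / number of axles
Load = 59.3 / 6
Load = 9.88 tonnes

9.88


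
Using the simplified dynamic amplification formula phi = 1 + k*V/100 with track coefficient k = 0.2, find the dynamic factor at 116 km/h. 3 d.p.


phi = 1 + k * V / 100
phi = 1 + 0.2 * 116 / 100
phi = 1 + 0.232
phi = 1.232

1.232


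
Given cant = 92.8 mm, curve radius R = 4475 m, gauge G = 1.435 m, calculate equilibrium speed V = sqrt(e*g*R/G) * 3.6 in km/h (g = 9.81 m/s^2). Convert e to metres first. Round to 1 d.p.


Convert cant: e = 92.8 mm = 0.0928 m
V_ms = sqrt(0.0928 * 9.81 * 4475 / 1.435)
V_ms = sqrt(2838.952474) = 53.2818 m/s
V = 53.2818 * 3.6 = 191.8 km/h

191.8


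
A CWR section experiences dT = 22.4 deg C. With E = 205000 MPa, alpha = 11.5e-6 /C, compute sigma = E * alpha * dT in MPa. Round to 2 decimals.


sigma = E * alpha * dT
sigma = 205000 * 11.5e-6 * 22.4
sigma = 2.3575 * 22.4
sigma = 52.81 MPa

52.81


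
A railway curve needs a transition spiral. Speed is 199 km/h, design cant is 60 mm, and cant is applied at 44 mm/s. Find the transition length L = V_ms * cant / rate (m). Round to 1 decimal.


Convert speed: V = 199 / 3.6 = 55.2778 m/s
L = 55.2778 * 60 / 44
L = 3316.6667 / 44
L = 75.4 m

75.4


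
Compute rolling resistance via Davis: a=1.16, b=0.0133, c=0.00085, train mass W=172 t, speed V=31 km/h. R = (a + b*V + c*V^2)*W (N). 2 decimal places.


b*V = 0.0133 * 31 = 0.4123
c*V^2 = 0.00085 * 961 = 0.81685
R_per_t = 1.16 + 0.4123 + 0.81685 = 2.38915 N/t
R_total = 2.38915 * 172 = 410.93 N

410.93


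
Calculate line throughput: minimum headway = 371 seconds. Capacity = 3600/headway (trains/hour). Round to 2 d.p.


Capacity = 3600 / headway
Capacity = 3600 / 371
Capacity = 9.70 trains/hour

9.70


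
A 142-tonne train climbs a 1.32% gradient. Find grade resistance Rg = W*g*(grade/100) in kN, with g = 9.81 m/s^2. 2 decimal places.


Rg = W * 9.81 * grade / 100
Rg = 142 * 9.81 * 1.32 / 100
Rg = 1393.02 * 0.0132
Rg = 18.39 kN

18.39


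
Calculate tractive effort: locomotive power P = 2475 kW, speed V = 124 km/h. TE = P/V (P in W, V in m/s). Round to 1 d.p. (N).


Convert: P = 2475 kW = 2475000 W
V = 124 / 3.6 = 34.4444 m/s
TE = 2475000 / 34.4444
TE = 71854.8 N

71854.8


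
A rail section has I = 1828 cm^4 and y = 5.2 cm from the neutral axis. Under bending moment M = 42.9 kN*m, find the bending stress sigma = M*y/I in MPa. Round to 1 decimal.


Convert units:
M = 42.9 kN*m = 42900000 N*mm
y = 5.2 cm = 52 mm
I = 1828 cm^4 = 18280000 mm^4
sigma = 42900000 * 52 / 18280000
sigma = 122.0 MPa

122.0


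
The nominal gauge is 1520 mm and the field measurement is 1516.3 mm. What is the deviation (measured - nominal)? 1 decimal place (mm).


Deviation = measured - nominal
Deviation = 1516.3 - 1520
Deviation = -3.7 mm

-3.7


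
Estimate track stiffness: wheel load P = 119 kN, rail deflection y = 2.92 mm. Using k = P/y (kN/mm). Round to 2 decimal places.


Track stiffness k = P / y
k = 119 / 2.92
k = 40.75 kN/mm

40.75


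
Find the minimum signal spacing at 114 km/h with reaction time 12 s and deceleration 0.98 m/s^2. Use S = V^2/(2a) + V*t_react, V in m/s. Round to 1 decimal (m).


V = 114 / 3.6 = 31.6667 m/s
Braking distance = 31.6667^2 / (2*0.98) = 511.6213 m
Sighting distance = 31.6667 * 12 = 380.0 m
S = 511.6213 + 380.0 = 891.6 m

891.6


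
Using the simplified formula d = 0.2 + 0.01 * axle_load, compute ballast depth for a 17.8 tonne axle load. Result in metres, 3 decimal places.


d = 0.2 + 0.01 * 17.8
d = 0.2 + 0.178
d = 0.378 m

0.378


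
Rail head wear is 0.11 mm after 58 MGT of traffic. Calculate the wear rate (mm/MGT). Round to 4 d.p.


Wear rate = total wear / cumulative tonnage
Rate = 0.11 / 58
Rate = 0.0019 mm/MGT

0.0019


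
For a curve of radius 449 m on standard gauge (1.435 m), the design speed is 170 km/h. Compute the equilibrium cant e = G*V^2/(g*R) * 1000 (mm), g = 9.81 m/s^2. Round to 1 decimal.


Convert speed: V = 170 / 3.6 = 47.2222 m/s
Apply formula: e = 1.435 * 47.2222^2 / (9.81 * 449)
e = 1.435 * 2229.9383 / 4404.69
e = 0.72649 m = 726.5 mm

726.5


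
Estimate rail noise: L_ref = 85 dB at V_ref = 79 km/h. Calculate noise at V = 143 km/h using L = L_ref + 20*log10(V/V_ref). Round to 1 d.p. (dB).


V/V_ref = 143 / 79 = 1.810127
log10(1.810127) = 0.257709
20 * 0.257709 = 5.1542
L = 85 + 5.1542 = 90.2 dB

90.2


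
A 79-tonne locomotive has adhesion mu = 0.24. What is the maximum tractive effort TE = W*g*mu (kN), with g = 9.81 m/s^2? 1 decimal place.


TE_max = W * g * mu
TE_max = 79 * 9.81 * 0.24
TE_max = 774.99 * 0.24
TE_max = 186.0 kN

186.0


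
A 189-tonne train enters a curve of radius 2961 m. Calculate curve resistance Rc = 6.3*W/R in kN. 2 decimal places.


Rc = 6.3 * W / R
Rc = 6.3 * 189 / 2961
Rc = 1190.7 / 2961
Rc = 0.40 kN

0.40


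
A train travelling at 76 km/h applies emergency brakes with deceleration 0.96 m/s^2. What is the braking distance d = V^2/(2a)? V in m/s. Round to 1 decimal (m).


Convert speed: V = 76 / 3.6 = 21.1111 m/s
V^2 = 445.679
d = 445.679 / (2 * 0.96)
d = 445.679 / 1.92
d = 232.1 m

232.1


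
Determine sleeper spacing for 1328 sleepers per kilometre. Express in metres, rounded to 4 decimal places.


Spacing = 1000 m / number of sleepers
Spacing = 1000 / 1328
Spacing = 0.7530 m

0.7530


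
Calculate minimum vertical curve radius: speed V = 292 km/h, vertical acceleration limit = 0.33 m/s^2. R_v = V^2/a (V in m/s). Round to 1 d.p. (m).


Convert speed: V = 292 / 3.6 = 81.1111 m/s
V^2 = 6579.0123 m^2/s^2
R_v = 6579.0123 / 0.33
R_v = 19936.4 m

19936.4


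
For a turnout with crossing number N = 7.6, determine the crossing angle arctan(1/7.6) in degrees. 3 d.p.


1/N = 1/7.6 = 0.131579
angle = arctan(0.131579) = 0.130827 rad
angle = 0.130827 * 180/pi = 7.496 degrees

7.496


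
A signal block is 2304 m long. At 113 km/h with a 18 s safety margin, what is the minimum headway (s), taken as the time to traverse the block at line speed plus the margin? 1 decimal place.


V = 113 / 3.6 = 31.3889 m/s
Block traversal time = 2304 / 31.3889 = 73.4018 s
Headway = 73.4018 + 18
Headway = 91.4 s

91.4


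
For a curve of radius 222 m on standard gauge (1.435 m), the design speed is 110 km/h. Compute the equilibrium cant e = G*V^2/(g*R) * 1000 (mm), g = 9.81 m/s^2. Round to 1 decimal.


Convert speed: V = 110 / 3.6 = 30.5556 m/s
Apply formula: e = 1.435 * 30.5556^2 / (9.81 * 222)
e = 1.435 * 933.642 / 2177.82
e = 0.615191 m = 615.2 mm

615.2


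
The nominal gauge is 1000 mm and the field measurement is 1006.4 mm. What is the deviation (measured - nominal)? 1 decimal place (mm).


Deviation = measured - nominal
Deviation = 1006.4 - 1000
Deviation = 6.4 mm

6.4


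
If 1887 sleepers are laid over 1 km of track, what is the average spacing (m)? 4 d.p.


Spacing = 1000 m / number of sleepers
Spacing = 1000 / 1887
Spacing = 0.5299 m

0.5299


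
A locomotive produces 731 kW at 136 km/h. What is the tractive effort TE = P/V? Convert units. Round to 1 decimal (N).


Convert: P = 731 kW = 731000 W
V = 136 / 3.6 = 37.7778 m/s
TE = 731000 / 37.7778
TE = 19350.0 N

19350.0


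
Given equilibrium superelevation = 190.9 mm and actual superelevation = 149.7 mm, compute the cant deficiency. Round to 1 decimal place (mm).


Cant deficiency = equilibrium cant - actual cant
CD = 190.9 - 149.7
CD = 41.2 mm

41.2


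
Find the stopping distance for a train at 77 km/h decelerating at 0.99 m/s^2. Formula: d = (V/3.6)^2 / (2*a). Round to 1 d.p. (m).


Convert speed: V = 77 / 3.6 = 21.3889 m/s
V^2 = 457.4846
d = 457.4846 / (2 * 0.99)
d = 457.4846 / 1.98
d = 231.1 m

231.1


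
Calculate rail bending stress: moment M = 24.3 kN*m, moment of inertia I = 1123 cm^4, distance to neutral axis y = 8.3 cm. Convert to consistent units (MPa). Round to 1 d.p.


Convert units:
M = 24.3 kN*m = 24300000 N*mm
y = 8.3 cm = 83 mm
I = 1123 cm^4 = 11230000 mm^4
sigma = 24300000 * 83 / 11230000
sigma = 179.6 MPa

179.6


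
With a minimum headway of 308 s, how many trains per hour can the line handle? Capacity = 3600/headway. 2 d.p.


Capacity = 3600 / headway
Capacity = 3600 / 308
Capacity = 11.69 trains/hour

11.69


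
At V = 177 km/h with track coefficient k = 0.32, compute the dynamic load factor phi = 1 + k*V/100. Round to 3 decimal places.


phi = 1 + k * V / 100
phi = 1 + 0.32 * 177 / 100
phi = 1 + 0.5664
phi = 1.566

1.566


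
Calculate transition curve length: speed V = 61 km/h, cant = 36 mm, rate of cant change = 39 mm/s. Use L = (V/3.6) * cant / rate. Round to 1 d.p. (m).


Convert speed: V = 61 / 3.6 = 16.9444 m/s
L = 16.9444 * 36 / 39
L = 610.0 / 39
L = 15.6 m

15.6


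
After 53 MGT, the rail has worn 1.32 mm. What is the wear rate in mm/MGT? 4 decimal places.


Wear rate = total wear / cumulative tonnage
Rate = 1.32 / 53
Rate = 0.0249 mm/MGT

0.0249


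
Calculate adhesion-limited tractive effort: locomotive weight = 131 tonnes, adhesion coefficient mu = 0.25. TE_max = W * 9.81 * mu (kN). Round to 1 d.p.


TE_max = W * g * mu
TE_max = 131 * 9.81 * 0.25
TE_max = 1285.11 * 0.25
TE_max = 321.3 kN

321.3


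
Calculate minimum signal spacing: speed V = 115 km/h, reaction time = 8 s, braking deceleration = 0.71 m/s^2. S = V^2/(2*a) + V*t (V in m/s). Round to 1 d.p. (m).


V = 115 / 3.6 = 31.9444 m/s
Braking distance = 31.9444^2 / (2*0.71) = 718.625 m
Sighting distance = 31.9444 * 8 = 255.5556 m
S = 718.625 + 255.5556 = 974.2 m

974.2


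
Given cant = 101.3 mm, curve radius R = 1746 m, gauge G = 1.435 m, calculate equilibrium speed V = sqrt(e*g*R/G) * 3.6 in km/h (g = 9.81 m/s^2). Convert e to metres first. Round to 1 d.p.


Convert cant: e = 101.3 mm = 0.1013 m
V_ms = sqrt(0.1013 * 9.81 * 1746 / 1.435)
V_ms = sqrt(1209.123859) = 34.7725 m/s
V = 34.7725 * 3.6 = 125.2 km/h

125.2


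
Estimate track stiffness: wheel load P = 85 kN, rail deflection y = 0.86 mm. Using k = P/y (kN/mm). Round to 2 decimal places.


Track stiffness k = P / y
k = 85 / 0.86
k = 98.84 kN/mm

98.84


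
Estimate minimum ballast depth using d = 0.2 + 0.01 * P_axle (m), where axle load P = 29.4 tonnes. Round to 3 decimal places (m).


d = 0.2 + 0.01 * 29.4
d = 0.2 + 0.294
d = 0.494 m

0.494


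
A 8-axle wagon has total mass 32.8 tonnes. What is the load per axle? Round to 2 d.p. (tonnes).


Load per axle = total weight / number of axles
Load = 32.8 / 8
Load = 4.10 tonnes

4.10


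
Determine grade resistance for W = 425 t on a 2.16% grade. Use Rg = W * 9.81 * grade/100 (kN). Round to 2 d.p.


Rg = W * 9.81 * grade / 100
Rg = 425 * 9.81 * 2.16 / 100
Rg = 4169.25 * 0.0216
Rg = 90.06 kN

90.06


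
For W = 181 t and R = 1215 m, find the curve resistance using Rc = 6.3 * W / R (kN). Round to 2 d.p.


Rc = 6.3 * W / R
Rc = 6.3 * 181 / 1215
Rc = 1140.3 / 1215
Rc = 0.94 kN

0.94


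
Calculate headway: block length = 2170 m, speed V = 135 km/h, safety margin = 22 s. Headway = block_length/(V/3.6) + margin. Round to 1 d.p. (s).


V = 135 / 3.6 = 37.5 m/s
Block traversal time = 2170 / 37.5 = 57.8667 s
Headway = 57.8667 + 22
Headway = 79.9 s

79.9


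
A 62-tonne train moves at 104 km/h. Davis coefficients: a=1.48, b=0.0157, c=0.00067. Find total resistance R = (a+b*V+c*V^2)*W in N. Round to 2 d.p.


b*V = 0.0157 * 104 = 1.6328
c*V^2 = 0.00067 * 10816 = 7.24672
R_per_t = 1.48 + 1.6328 + 7.24672 = 10.35952 N/t
R_total = 10.35952 * 62 = 642.29 N

642.29


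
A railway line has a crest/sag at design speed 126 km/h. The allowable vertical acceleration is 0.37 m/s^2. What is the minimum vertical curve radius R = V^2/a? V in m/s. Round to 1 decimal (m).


Convert speed: V = 126 / 3.6 = 35.0 m/s
V^2 = 1225.0 m^2/s^2
R_v = 1225.0 / 0.37
R_v = 3310.8 m

3310.8


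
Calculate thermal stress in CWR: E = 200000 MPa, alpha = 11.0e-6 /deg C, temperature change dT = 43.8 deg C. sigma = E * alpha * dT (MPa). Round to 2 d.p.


sigma = E * alpha * dT
sigma = 200000 * 11.0e-6 * 43.8
sigma = 2.2 * 43.8
sigma = 96.36 MPa

96.36


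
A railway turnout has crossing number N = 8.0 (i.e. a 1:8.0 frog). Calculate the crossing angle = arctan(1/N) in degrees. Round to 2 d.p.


1/N = 1/8.0 = 0.125
angle = arctan(0.125) = 0.124355 rad
angle = 0.124355 * 180/pi = 7.13 degrees

7.13


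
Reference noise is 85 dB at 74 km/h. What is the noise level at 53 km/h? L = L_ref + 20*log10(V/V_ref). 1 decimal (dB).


V/V_ref = 53 / 74 = 0.716216
log10(0.716216) = -0.144956
20 * -0.144956 = -2.8991
L = 85 + -2.8991 = 82.1 dB

82.1


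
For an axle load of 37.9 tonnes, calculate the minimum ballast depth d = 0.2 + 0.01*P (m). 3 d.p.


d = 0.2 + 0.01 * 37.9
d = 0.2 + 0.379
d = 0.579 m

0.579


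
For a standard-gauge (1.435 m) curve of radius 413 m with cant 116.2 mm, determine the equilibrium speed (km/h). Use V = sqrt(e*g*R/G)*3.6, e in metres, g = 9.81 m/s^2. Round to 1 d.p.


Convert cant: e = 116.2 mm = 0.1162 m
V_ms = sqrt(0.1162 * 9.81 * 413 / 1.435)
V_ms = sqrt(328.075112) = 18.1128 m/s
V = 18.1128 * 3.6 = 65.2 km/h

65.2


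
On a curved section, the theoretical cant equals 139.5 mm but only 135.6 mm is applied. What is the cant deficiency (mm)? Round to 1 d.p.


Cant deficiency = equilibrium cant - actual cant
CD = 139.5 - 135.6
CD = 3.9 mm

3.9


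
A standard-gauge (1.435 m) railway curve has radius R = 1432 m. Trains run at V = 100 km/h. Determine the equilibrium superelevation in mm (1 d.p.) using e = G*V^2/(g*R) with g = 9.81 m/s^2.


Convert speed: V = 100 / 3.6 = 27.7778 m/s
Apply formula: e = 1.435 * 27.7778^2 / (9.81 * 1432)
e = 1.435 * 771.6049 / 14047.92
e = 0.07882 m = 78.8 mm

78.8


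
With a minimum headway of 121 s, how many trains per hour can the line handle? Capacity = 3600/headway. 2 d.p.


Capacity = 3600 / headway
Capacity = 3600 / 121
Capacity = 29.75 trains/hour

29.75


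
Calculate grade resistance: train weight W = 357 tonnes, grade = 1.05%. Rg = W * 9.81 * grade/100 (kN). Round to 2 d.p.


Rg = W * 9.81 * grade / 100
Rg = 357 * 9.81 * 1.05 / 100
Rg = 3502.17 * 0.0105
Rg = 36.77 kN

36.77


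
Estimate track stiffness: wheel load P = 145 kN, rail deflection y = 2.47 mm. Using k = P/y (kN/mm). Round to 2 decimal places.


Track stiffness k = P / y
k = 145 / 2.47
k = 58.70 kN/mm

58.70


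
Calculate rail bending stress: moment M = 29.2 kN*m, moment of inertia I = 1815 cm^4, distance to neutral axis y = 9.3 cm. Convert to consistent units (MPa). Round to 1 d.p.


Convert units:
M = 29.2 kN*m = 29200000 N*mm
y = 9.3 cm = 93 mm
I = 1815 cm^4 = 18150000 mm^4
sigma = 29200000 * 93 / 18150000
sigma = 149.6 MPa

149.6


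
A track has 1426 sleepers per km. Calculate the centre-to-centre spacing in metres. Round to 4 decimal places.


Spacing = 1000 m / number of sleepers
Spacing = 1000 / 1426
Spacing = 0.7013 m

0.7013


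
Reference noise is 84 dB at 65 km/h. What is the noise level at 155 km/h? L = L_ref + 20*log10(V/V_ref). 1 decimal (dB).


V/V_ref = 155 / 65 = 2.384615
log10(2.384615) = 0.377418
20 * 0.377418 = 7.5484
L = 84 + 7.5484 = 91.5 dB

91.5


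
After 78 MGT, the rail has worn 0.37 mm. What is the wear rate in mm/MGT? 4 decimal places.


Wear rate = total wear / cumulative tonnage
Rate = 0.37 / 78
Rate = 0.0047 mm/MGT

0.0047


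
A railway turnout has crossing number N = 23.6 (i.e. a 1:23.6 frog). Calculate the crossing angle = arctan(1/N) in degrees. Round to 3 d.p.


1/N = 1/23.6 = 0.042373
angle = arctan(0.042373) = 0.042348 rad
angle = 0.042348 * 180/pi = 2.426 degrees

2.426


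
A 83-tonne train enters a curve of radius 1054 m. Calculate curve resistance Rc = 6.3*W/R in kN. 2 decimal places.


Rc = 6.3 * W / R
Rc = 6.3 * 83 / 1054
Rc = 522.9 / 1054
Rc = 0.50 kN

0.50


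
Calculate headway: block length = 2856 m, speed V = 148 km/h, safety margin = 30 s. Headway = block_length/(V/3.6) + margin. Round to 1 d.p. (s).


V = 148 / 3.6 = 41.1111 m/s
Block traversal time = 2856 / 41.1111 = 69.4703 s
Headway = 69.4703 + 30
Headway = 99.5 s

99.5


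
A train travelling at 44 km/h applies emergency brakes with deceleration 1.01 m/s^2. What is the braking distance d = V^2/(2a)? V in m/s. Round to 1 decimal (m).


Convert speed: V = 44 / 3.6 = 12.2222 m/s
V^2 = 149.3827
d = 149.3827 / (2 * 1.01)
d = 149.3827 / 2.02
d = 74.0 m

74.0


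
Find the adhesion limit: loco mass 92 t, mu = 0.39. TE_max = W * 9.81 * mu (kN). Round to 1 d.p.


TE_max = W * g * mu
TE_max = 92 * 9.81 * 0.39
TE_max = 902.52 * 0.39
TE_max = 352.0 kN

352.0


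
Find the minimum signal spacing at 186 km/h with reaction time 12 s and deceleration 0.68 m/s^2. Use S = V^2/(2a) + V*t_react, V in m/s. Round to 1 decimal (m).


V = 186 / 3.6 = 51.6667 m/s
Braking distance = 51.6667^2 / (2*0.68) = 1962.8268 m
Sighting distance = 51.6667 * 12 = 620.0 m
S = 1962.8268 + 620.0 = 2582.8 m

2582.8


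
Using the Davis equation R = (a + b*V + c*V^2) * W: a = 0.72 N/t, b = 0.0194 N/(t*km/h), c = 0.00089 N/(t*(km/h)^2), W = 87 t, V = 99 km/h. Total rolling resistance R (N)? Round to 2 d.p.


b*V = 0.0194 * 99 = 1.9206
c*V^2 = 0.00089 * 9801 = 8.72289
R_per_t = 0.72 + 1.9206 + 8.72289 = 11.36349 N/t
R_total = 11.36349 * 87 = 988.62 N

988.62


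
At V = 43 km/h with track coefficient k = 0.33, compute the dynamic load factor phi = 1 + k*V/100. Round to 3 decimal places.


phi = 1 + k * V / 100
phi = 1 + 0.33 * 43 / 100
phi = 1 + 0.1419
phi = 1.142

1.142


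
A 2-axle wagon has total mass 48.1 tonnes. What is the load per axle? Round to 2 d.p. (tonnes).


Load per axle = total weight / number of axles
Load = 48.1 / 2
Load = 24.05 tonnes

24.05


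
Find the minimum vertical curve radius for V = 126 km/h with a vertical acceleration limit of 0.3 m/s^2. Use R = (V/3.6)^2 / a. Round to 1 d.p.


Convert speed: V = 126 / 3.6 = 35.0 m/s
V^2 = 1225.0 m^2/s^2
R_v = 1225.0 / 0.3
R_v = 4083.3 m

4083.3


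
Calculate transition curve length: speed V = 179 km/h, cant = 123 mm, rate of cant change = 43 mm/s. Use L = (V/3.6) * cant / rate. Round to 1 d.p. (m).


Convert speed: V = 179 / 3.6 = 49.7222 m/s
L = 49.7222 * 123 / 43
L = 6115.8333 / 43
L = 142.2 m

142.2


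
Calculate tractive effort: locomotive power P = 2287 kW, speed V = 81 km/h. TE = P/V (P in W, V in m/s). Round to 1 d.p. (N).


Convert: P = 2287 kW = 2287000 W
V = 81 / 3.6 = 22.5 m/s
TE = 2287000 / 22.5
TE = 101644.4 N

101644.4


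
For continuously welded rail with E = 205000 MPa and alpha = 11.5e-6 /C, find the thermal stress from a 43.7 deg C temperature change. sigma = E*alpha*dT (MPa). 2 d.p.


sigma = E * alpha * dT
sigma = 205000 * 11.5e-6 * 43.7
sigma = 2.3575 * 43.7
sigma = 103.02 MPa

103.02


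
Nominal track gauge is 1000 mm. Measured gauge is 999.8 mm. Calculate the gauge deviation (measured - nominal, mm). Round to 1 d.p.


Deviation = measured - nominal
Deviation = 999.8 - 1000
Deviation = -0.2 mm

-0.2


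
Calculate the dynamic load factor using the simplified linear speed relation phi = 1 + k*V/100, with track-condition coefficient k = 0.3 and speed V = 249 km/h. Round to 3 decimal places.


phi = 1 + k * V / 100
phi = 1 + 0.3 * 249 / 100
phi = 1 + 0.747
phi = 1.747

1.747


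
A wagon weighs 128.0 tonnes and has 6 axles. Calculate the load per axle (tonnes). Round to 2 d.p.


Load per axle = total weight / number of axles
Load = 128.0 / 6
Load = 21.33 tonnes

21.33


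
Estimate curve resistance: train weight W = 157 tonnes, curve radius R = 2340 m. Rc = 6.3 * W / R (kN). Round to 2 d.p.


Rc = 6.3 * W / R
Rc = 6.3 * 157 / 2340
Rc = 989.1 / 2340
Rc = 0.42 kN

0.42


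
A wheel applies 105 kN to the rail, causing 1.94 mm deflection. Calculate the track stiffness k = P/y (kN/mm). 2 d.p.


Track stiffness k = P / y
k = 105 / 1.94
k = 54.12 kN/mm

54.12


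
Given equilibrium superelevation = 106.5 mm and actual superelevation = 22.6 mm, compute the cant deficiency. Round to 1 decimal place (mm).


Cant deficiency = equilibrium cant - actual cant
CD = 106.5 - 22.6
CD = 83.9 mm

83.9


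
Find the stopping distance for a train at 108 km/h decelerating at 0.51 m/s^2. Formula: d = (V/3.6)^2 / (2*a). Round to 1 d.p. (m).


Convert speed: V = 108 / 3.6 = 30.0 m/s
V^2 = 900.0
d = 900.0 / (2 * 0.51)
d = 900.0 / 1.02
d = 882.4 m

882.4


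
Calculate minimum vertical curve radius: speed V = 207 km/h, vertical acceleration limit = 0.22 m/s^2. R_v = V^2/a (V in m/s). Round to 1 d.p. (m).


Convert speed: V = 207 / 3.6 = 57.5 m/s
V^2 = 3306.25 m^2/s^2
R_v = 3306.25 / 0.22
R_v = 15028.4 m

15028.4


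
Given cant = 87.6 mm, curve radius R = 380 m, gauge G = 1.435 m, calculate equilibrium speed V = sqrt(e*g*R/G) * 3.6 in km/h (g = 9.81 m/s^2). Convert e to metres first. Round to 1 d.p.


Convert cant: e = 87.6 mm = 0.0876 m
V_ms = sqrt(0.0876 * 9.81 * 380 / 1.435)
V_ms = sqrt(227.564655) = 15.0852 m/s
V = 15.0852 * 3.6 = 54.3 km/h

54.3


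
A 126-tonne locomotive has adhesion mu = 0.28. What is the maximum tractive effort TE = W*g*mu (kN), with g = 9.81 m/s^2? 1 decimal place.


TE_max = W * g * mu
TE_max = 126 * 9.81 * 0.28
TE_max = 1236.06 * 0.28
TE_max = 346.1 kN

346.1


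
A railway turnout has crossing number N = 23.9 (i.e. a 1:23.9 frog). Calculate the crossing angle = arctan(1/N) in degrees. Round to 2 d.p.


1/N = 1/23.9 = 0.041841
angle = arctan(0.041841) = 0.041817 rad
angle = 0.041817 * 180/pi = 2.40 degrees

2.40


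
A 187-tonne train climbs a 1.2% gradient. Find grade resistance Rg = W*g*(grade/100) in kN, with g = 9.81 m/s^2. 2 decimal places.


Rg = W * 9.81 * grade / 100
Rg = 187 * 9.81 * 1.2 / 100
Rg = 1834.47 * 0.012
Rg = 22.01 kN

22.01


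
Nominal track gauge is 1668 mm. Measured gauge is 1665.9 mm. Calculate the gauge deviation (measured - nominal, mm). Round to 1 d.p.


Deviation = measured - nominal
Deviation = 1665.9 - 1668
Deviation = -2.1 mm

-2.1


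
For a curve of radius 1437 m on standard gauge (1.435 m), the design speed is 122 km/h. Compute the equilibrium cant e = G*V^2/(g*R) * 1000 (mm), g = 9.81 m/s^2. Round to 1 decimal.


Convert speed: V = 122 / 3.6 = 33.8889 m/s
Apply formula: e = 1.435 * 33.8889^2 / (9.81 * 1437)
e = 1.435 * 1148.4568 / 14096.97
e = 0.116907 m = 116.9 mm

116.9


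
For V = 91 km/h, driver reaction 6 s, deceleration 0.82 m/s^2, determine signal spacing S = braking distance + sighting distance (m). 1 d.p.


V = 91 / 3.6 = 25.2778 m/s
Braking distance = 25.2778^2 / (2*0.82) = 389.6134 m
Sighting distance = 25.2778 * 6 = 151.6667 m
S = 389.6134 + 151.6667 = 541.3 m

541.3


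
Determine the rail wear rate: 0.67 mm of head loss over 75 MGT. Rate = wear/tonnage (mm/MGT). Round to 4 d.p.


Wear rate = total wear / cumulative tonnage
Rate = 0.67 / 75
Rate = 0.0089 mm/MGT

0.0089


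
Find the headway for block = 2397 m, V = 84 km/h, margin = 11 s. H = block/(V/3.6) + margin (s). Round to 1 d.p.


V = 84 / 3.6 = 23.3333 m/s
Block traversal time = 2397 / 23.3333 = 102.7286 s
Headway = 102.7286 + 11
Headway = 113.7 s

113.7


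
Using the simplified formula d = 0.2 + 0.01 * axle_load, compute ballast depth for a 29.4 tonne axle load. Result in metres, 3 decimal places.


d = 0.2 + 0.01 * 29.4
d = 0.2 + 0.294
d = 0.494 m

0.494


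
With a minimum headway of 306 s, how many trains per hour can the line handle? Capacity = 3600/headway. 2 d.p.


Capacity = 3600 / headway
Capacity = 3600 / 306
Capacity = 11.76 trains/hour

11.76


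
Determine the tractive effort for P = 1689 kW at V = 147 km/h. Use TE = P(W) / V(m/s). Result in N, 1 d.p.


Convert: P = 1689 kW = 1689000 W
V = 147 / 3.6 = 40.8333 m/s
TE = 1689000 / 40.8333
TE = 41363.3 N

41363.3


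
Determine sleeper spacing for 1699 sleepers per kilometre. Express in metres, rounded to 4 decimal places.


Spacing = 1000 m / number of sleepers
Spacing = 1000 / 1699
Spacing = 0.5886 m

0.5886


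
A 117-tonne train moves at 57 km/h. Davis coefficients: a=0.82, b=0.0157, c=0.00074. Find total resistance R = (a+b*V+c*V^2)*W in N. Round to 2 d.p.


b*V = 0.0157 * 57 = 0.8949
c*V^2 = 0.00074 * 3249 = 2.40426
R_per_t = 0.82 + 0.8949 + 2.40426 = 4.11916 N/t
R_total = 4.11916 * 117 = 481.94 N

481.94
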